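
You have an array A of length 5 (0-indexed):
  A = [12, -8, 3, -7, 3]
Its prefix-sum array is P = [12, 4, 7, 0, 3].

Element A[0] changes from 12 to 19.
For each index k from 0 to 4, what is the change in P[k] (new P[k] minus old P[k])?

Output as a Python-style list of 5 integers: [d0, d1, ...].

Answer: [7, 7, 7, 7, 7]

Derivation:
Element change: A[0] 12 -> 19, delta = 7
For k < 0: P[k] unchanged, delta_P[k] = 0
For k >= 0: P[k] shifts by exactly 7
Delta array: [7, 7, 7, 7, 7]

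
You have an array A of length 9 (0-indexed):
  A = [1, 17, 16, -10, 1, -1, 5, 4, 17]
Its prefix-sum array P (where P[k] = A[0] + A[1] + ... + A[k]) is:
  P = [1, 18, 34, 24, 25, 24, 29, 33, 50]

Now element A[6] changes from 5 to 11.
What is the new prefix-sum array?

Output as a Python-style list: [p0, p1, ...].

Change: A[6] 5 -> 11, delta = 6
P[k] for k < 6: unchanged (A[6] not included)
P[k] for k >= 6: shift by delta = 6
  P[0] = 1 + 0 = 1
  P[1] = 18 + 0 = 18
  P[2] = 34 + 0 = 34
  P[3] = 24 + 0 = 24
  P[4] = 25 + 0 = 25
  P[5] = 24 + 0 = 24
  P[6] = 29 + 6 = 35
  P[7] = 33 + 6 = 39
  P[8] = 50 + 6 = 56

Answer: [1, 18, 34, 24, 25, 24, 35, 39, 56]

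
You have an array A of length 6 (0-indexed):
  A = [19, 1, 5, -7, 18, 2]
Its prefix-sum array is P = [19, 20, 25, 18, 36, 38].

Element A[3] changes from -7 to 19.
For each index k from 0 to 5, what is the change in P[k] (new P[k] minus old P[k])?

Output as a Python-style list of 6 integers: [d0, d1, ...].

Element change: A[3] -7 -> 19, delta = 26
For k < 3: P[k] unchanged, delta_P[k] = 0
For k >= 3: P[k] shifts by exactly 26
Delta array: [0, 0, 0, 26, 26, 26]

Answer: [0, 0, 0, 26, 26, 26]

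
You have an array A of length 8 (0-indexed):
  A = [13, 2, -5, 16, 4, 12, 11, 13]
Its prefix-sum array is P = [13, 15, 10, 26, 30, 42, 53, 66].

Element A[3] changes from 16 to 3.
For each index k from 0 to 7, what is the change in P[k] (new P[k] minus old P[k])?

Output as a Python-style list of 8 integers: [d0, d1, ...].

Element change: A[3] 16 -> 3, delta = -13
For k < 3: P[k] unchanged, delta_P[k] = 0
For k >= 3: P[k] shifts by exactly -13
Delta array: [0, 0, 0, -13, -13, -13, -13, -13]

Answer: [0, 0, 0, -13, -13, -13, -13, -13]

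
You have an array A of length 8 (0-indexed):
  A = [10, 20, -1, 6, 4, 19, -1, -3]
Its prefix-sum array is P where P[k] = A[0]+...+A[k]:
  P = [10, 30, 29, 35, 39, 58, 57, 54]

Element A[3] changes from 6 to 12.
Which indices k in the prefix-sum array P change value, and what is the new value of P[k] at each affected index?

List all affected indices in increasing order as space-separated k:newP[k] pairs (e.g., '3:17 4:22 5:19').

P[k] = A[0] + ... + A[k]
P[k] includes A[3] iff k >= 3
Affected indices: 3, 4, ..., 7; delta = 6
  P[3]: 35 + 6 = 41
  P[4]: 39 + 6 = 45
  P[5]: 58 + 6 = 64
  P[6]: 57 + 6 = 63
  P[7]: 54 + 6 = 60

Answer: 3:41 4:45 5:64 6:63 7:60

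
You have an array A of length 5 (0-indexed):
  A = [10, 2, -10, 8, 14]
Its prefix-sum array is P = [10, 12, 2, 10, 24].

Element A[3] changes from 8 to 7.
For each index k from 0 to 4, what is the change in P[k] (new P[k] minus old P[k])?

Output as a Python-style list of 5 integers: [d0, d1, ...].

Element change: A[3] 8 -> 7, delta = -1
For k < 3: P[k] unchanged, delta_P[k] = 0
For k >= 3: P[k] shifts by exactly -1
Delta array: [0, 0, 0, -1, -1]

Answer: [0, 0, 0, -1, -1]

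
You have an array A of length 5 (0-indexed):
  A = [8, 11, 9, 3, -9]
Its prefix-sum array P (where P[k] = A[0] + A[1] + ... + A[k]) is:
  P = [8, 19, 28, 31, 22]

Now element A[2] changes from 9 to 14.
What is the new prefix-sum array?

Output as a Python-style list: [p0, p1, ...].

Change: A[2] 9 -> 14, delta = 5
P[k] for k < 2: unchanged (A[2] not included)
P[k] for k >= 2: shift by delta = 5
  P[0] = 8 + 0 = 8
  P[1] = 19 + 0 = 19
  P[2] = 28 + 5 = 33
  P[3] = 31 + 5 = 36
  P[4] = 22 + 5 = 27

Answer: [8, 19, 33, 36, 27]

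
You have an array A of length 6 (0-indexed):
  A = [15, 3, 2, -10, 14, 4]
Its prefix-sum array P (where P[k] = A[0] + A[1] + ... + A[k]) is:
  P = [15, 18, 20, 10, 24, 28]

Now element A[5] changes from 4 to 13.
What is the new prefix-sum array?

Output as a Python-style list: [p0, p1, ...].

Change: A[5] 4 -> 13, delta = 9
P[k] for k < 5: unchanged (A[5] not included)
P[k] for k >= 5: shift by delta = 9
  P[0] = 15 + 0 = 15
  P[1] = 18 + 0 = 18
  P[2] = 20 + 0 = 20
  P[3] = 10 + 0 = 10
  P[4] = 24 + 0 = 24
  P[5] = 28 + 9 = 37

Answer: [15, 18, 20, 10, 24, 37]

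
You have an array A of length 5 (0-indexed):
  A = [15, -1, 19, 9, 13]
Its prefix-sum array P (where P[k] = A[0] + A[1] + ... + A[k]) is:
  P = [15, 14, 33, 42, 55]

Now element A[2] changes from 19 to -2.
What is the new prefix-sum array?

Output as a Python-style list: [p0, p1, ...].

Answer: [15, 14, 12, 21, 34]

Derivation:
Change: A[2] 19 -> -2, delta = -21
P[k] for k < 2: unchanged (A[2] not included)
P[k] for k >= 2: shift by delta = -21
  P[0] = 15 + 0 = 15
  P[1] = 14 + 0 = 14
  P[2] = 33 + -21 = 12
  P[3] = 42 + -21 = 21
  P[4] = 55 + -21 = 34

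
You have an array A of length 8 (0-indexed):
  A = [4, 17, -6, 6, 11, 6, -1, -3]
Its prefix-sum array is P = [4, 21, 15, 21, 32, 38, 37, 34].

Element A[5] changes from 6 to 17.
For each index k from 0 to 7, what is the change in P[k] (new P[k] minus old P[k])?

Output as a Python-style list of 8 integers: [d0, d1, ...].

Answer: [0, 0, 0, 0, 0, 11, 11, 11]

Derivation:
Element change: A[5] 6 -> 17, delta = 11
For k < 5: P[k] unchanged, delta_P[k] = 0
For k >= 5: P[k] shifts by exactly 11
Delta array: [0, 0, 0, 0, 0, 11, 11, 11]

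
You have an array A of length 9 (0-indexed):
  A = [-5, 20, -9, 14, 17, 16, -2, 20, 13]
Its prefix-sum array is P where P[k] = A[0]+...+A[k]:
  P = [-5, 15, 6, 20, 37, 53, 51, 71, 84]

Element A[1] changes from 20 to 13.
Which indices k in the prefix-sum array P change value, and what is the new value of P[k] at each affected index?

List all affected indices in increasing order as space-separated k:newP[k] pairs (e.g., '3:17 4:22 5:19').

Answer: 1:8 2:-1 3:13 4:30 5:46 6:44 7:64 8:77

Derivation:
P[k] = A[0] + ... + A[k]
P[k] includes A[1] iff k >= 1
Affected indices: 1, 2, ..., 8; delta = -7
  P[1]: 15 + -7 = 8
  P[2]: 6 + -7 = -1
  P[3]: 20 + -7 = 13
  P[4]: 37 + -7 = 30
  P[5]: 53 + -7 = 46
  P[6]: 51 + -7 = 44
  P[7]: 71 + -7 = 64
  P[8]: 84 + -7 = 77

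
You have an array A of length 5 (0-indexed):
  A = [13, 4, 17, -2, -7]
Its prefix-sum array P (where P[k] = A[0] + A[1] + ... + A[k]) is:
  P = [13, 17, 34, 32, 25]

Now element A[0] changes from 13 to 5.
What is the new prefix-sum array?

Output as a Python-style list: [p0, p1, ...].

Change: A[0] 13 -> 5, delta = -8
P[k] for k < 0: unchanged (A[0] not included)
P[k] for k >= 0: shift by delta = -8
  P[0] = 13 + -8 = 5
  P[1] = 17 + -8 = 9
  P[2] = 34 + -8 = 26
  P[3] = 32 + -8 = 24
  P[4] = 25 + -8 = 17

Answer: [5, 9, 26, 24, 17]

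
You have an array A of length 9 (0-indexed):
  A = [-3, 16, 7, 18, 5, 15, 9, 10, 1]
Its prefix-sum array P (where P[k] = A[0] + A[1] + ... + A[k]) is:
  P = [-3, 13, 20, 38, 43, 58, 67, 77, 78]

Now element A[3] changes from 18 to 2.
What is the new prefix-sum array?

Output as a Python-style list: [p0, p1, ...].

Answer: [-3, 13, 20, 22, 27, 42, 51, 61, 62]

Derivation:
Change: A[3] 18 -> 2, delta = -16
P[k] for k < 3: unchanged (A[3] not included)
P[k] for k >= 3: shift by delta = -16
  P[0] = -3 + 0 = -3
  P[1] = 13 + 0 = 13
  P[2] = 20 + 0 = 20
  P[3] = 38 + -16 = 22
  P[4] = 43 + -16 = 27
  P[5] = 58 + -16 = 42
  P[6] = 67 + -16 = 51
  P[7] = 77 + -16 = 61
  P[8] = 78 + -16 = 62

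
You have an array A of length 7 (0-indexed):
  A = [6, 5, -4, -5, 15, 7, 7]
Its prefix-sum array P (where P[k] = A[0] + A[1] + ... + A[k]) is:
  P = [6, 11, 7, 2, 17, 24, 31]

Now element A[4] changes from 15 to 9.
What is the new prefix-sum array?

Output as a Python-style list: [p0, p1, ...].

Change: A[4] 15 -> 9, delta = -6
P[k] for k < 4: unchanged (A[4] not included)
P[k] for k >= 4: shift by delta = -6
  P[0] = 6 + 0 = 6
  P[1] = 11 + 0 = 11
  P[2] = 7 + 0 = 7
  P[3] = 2 + 0 = 2
  P[4] = 17 + -6 = 11
  P[5] = 24 + -6 = 18
  P[6] = 31 + -6 = 25

Answer: [6, 11, 7, 2, 11, 18, 25]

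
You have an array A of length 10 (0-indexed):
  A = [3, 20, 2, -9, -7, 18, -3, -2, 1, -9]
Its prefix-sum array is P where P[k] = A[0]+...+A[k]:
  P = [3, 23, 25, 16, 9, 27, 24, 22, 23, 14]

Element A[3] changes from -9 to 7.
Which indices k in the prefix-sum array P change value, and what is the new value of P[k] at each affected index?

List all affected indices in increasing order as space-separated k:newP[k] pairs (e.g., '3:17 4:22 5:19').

P[k] = A[0] + ... + A[k]
P[k] includes A[3] iff k >= 3
Affected indices: 3, 4, ..., 9; delta = 16
  P[3]: 16 + 16 = 32
  P[4]: 9 + 16 = 25
  P[5]: 27 + 16 = 43
  P[6]: 24 + 16 = 40
  P[7]: 22 + 16 = 38
  P[8]: 23 + 16 = 39
  P[9]: 14 + 16 = 30

Answer: 3:32 4:25 5:43 6:40 7:38 8:39 9:30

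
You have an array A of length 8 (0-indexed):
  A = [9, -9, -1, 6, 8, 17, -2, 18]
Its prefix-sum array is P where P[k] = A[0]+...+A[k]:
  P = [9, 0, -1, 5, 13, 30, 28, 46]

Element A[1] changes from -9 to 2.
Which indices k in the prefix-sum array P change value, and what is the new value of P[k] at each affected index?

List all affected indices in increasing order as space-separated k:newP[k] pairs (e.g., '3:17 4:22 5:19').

P[k] = A[0] + ... + A[k]
P[k] includes A[1] iff k >= 1
Affected indices: 1, 2, ..., 7; delta = 11
  P[1]: 0 + 11 = 11
  P[2]: -1 + 11 = 10
  P[3]: 5 + 11 = 16
  P[4]: 13 + 11 = 24
  P[5]: 30 + 11 = 41
  P[6]: 28 + 11 = 39
  P[7]: 46 + 11 = 57

Answer: 1:11 2:10 3:16 4:24 5:41 6:39 7:57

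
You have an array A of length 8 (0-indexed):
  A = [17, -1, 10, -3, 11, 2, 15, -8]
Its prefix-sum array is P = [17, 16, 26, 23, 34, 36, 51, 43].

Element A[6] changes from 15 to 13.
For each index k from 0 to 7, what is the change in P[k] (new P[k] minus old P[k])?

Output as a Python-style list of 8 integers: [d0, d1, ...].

Answer: [0, 0, 0, 0, 0, 0, -2, -2]

Derivation:
Element change: A[6] 15 -> 13, delta = -2
For k < 6: P[k] unchanged, delta_P[k] = 0
For k >= 6: P[k] shifts by exactly -2
Delta array: [0, 0, 0, 0, 0, 0, -2, -2]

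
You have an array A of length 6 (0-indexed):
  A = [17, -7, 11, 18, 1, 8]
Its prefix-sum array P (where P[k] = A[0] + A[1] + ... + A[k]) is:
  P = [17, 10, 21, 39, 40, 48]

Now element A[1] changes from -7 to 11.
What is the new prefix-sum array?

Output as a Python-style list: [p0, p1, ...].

Change: A[1] -7 -> 11, delta = 18
P[k] for k < 1: unchanged (A[1] not included)
P[k] for k >= 1: shift by delta = 18
  P[0] = 17 + 0 = 17
  P[1] = 10 + 18 = 28
  P[2] = 21 + 18 = 39
  P[3] = 39 + 18 = 57
  P[4] = 40 + 18 = 58
  P[5] = 48 + 18 = 66

Answer: [17, 28, 39, 57, 58, 66]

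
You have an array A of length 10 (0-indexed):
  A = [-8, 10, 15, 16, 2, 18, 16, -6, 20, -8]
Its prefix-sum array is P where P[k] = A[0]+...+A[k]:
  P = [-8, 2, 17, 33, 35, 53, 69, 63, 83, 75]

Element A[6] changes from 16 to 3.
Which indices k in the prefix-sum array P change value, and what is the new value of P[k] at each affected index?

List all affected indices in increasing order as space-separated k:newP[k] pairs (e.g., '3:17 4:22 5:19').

P[k] = A[0] + ... + A[k]
P[k] includes A[6] iff k >= 6
Affected indices: 6, 7, ..., 9; delta = -13
  P[6]: 69 + -13 = 56
  P[7]: 63 + -13 = 50
  P[8]: 83 + -13 = 70
  P[9]: 75 + -13 = 62

Answer: 6:56 7:50 8:70 9:62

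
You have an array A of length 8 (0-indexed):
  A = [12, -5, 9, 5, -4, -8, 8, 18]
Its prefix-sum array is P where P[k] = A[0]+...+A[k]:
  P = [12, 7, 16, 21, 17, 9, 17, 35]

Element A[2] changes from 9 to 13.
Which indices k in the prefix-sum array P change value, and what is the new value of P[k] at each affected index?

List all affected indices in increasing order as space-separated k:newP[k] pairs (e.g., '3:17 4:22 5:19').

Answer: 2:20 3:25 4:21 5:13 6:21 7:39

Derivation:
P[k] = A[0] + ... + A[k]
P[k] includes A[2] iff k >= 2
Affected indices: 2, 3, ..., 7; delta = 4
  P[2]: 16 + 4 = 20
  P[3]: 21 + 4 = 25
  P[4]: 17 + 4 = 21
  P[5]: 9 + 4 = 13
  P[6]: 17 + 4 = 21
  P[7]: 35 + 4 = 39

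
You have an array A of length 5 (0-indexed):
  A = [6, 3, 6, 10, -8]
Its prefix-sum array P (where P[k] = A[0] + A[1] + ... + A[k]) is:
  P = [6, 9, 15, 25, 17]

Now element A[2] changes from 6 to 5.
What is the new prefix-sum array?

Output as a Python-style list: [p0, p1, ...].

Answer: [6, 9, 14, 24, 16]

Derivation:
Change: A[2] 6 -> 5, delta = -1
P[k] for k < 2: unchanged (A[2] not included)
P[k] for k >= 2: shift by delta = -1
  P[0] = 6 + 0 = 6
  P[1] = 9 + 0 = 9
  P[2] = 15 + -1 = 14
  P[3] = 25 + -1 = 24
  P[4] = 17 + -1 = 16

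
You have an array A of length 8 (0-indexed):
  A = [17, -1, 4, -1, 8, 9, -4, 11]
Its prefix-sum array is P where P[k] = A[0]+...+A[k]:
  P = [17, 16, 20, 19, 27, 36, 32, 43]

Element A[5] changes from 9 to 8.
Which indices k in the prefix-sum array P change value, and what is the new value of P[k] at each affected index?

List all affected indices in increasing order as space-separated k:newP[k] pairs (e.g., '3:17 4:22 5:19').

P[k] = A[0] + ... + A[k]
P[k] includes A[5] iff k >= 5
Affected indices: 5, 6, ..., 7; delta = -1
  P[5]: 36 + -1 = 35
  P[6]: 32 + -1 = 31
  P[7]: 43 + -1 = 42

Answer: 5:35 6:31 7:42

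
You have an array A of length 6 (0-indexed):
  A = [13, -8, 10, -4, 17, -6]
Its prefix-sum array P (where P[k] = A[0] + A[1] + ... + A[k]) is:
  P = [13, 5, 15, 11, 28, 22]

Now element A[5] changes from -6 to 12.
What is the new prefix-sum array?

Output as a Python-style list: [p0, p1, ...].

Change: A[5] -6 -> 12, delta = 18
P[k] for k < 5: unchanged (A[5] not included)
P[k] for k >= 5: shift by delta = 18
  P[0] = 13 + 0 = 13
  P[1] = 5 + 0 = 5
  P[2] = 15 + 0 = 15
  P[3] = 11 + 0 = 11
  P[4] = 28 + 0 = 28
  P[5] = 22 + 18 = 40

Answer: [13, 5, 15, 11, 28, 40]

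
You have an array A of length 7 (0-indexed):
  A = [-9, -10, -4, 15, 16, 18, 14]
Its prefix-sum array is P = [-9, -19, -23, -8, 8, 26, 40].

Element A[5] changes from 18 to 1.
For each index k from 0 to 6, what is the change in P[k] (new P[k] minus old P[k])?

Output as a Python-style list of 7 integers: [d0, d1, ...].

Element change: A[5] 18 -> 1, delta = -17
For k < 5: P[k] unchanged, delta_P[k] = 0
For k >= 5: P[k] shifts by exactly -17
Delta array: [0, 0, 0, 0, 0, -17, -17]

Answer: [0, 0, 0, 0, 0, -17, -17]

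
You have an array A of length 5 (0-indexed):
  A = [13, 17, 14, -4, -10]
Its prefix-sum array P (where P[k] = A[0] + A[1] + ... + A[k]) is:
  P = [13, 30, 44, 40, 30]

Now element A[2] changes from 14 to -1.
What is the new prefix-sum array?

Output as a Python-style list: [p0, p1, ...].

Change: A[2] 14 -> -1, delta = -15
P[k] for k < 2: unchanged (A[2] not included)
P[k] for k >= 2: shift by delta = -15
  P[0] = 13 + 0 = 13
  P[1] = 30 + 0 = 30
  P[2] = 44 + -15 = 29
  P[3] = 40 + -15 = 25
  P[4] = 30 + -15 = 15

Answer: [13, 30, 29, 25, 15]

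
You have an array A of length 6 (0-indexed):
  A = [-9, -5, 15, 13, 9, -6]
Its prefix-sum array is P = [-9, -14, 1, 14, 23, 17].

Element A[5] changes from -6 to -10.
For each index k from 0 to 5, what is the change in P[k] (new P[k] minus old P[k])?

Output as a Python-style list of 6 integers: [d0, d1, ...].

Element change: A[5] -6 -> -10, delta = -4
For k < 5: P[k] unchanged, delta_P[k] = 0
For k >= 5: P[k] shifts by exactly -4
Delta array: [0, 0, 0, 0, 0, -4]

Answer: [0, 0, 0, 0, 0, -4]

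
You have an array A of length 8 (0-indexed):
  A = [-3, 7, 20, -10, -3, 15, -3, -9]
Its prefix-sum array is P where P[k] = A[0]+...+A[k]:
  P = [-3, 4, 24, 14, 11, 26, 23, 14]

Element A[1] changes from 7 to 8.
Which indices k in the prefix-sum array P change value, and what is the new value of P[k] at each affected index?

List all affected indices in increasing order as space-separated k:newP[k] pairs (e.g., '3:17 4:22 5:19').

Answer: 1:5 2:25 3:15 4:12 5:27 6:24 7:15

Derivation:
P[k] = A[0] + ... + A[k]
P[k] includes A[1] iff k >= 1
Affected indices: 1, 2, ..., 7; delta = 1
  P[1]: 4 + 1 = 5
  P[2]: 24 + 1 = 25
  P[3]: 14 + 1 = 15
  P[4]: 11 + 1 = 12
  P[5]: 26 + 1 = 27
  P[6]: 23 + 1 = 24
  P[7]: 14 + 1 = 15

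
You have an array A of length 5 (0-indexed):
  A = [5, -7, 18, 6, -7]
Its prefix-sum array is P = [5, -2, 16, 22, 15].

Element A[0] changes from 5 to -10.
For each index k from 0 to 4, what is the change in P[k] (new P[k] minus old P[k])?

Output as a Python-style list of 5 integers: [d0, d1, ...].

Answer: [-15, -15, -15, -15, -15]

Derivation:
Element change: A[0] 5 -> -10, delta = -15
For k < 0: P[k] unchanged, delta_P[k] = 0
For k >= 0: P[k] shifts by exactly -15
Delta array: [-15, -15, -15, -15, -15]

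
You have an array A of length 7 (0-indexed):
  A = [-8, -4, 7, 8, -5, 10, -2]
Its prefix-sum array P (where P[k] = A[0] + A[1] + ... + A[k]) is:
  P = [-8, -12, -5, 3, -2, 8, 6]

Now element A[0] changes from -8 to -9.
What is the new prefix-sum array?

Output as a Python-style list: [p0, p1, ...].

Answer: [-9, -13, -6, 2, -3, 7, 5]

Derivation:
Change: A[0] -8 -> -9, delta = -1
P[k] for k < 0: unchanged (A[0] not included)
P[k] for k >= 0: shift by delta = -1
  P[0] = -8 + -1 = -9
  P[1] = -12 + -1 = -13
  P[2] = -5 + -1 = -6
  P[3] = 3 + -1 = 2
  P[4] = -2 + -1 = -3
  P[5] = 8 + -1 = 7
  P[6] = 6 + -1 = 5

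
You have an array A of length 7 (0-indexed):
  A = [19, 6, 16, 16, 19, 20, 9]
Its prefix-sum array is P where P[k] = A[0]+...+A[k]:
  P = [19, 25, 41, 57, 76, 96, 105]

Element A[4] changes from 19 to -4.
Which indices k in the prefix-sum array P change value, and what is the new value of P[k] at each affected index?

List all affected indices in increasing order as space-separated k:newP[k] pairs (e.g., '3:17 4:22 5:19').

P[k] = A[0] + ... + A[k]
P[k] includes A[4] iff k >= 4
Affected indices: 4, 5, ..., 6; delta = -23
  P[4]: 76 + -23 = 53
  P[5]: 96 + -23 = 73
  P[6]: 105 + -23 = 82

Answer: 4:53 5:73 6:82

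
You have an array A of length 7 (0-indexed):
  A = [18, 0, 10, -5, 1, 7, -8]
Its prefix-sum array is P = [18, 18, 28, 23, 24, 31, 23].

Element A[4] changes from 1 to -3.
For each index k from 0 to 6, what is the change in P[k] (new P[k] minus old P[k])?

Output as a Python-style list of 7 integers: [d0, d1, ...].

Answer: [0, 0, 0, 0, -4, -4, -4]

Derivation:
Element change: A[4] 1 -> -3, delta = -4
For k < 4: P[k] unchanged, delta_P[k] = 0
For k >= 4: P[k] shifts by exactly -4
Delta array: [0, 0, 0, 0, -4, -4, -4]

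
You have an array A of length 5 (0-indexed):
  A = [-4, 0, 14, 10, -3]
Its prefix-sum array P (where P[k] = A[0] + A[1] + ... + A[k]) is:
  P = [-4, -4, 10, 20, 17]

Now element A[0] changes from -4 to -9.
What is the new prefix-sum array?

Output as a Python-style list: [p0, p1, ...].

Change: A[0] -4 -> -9, delta = -5
P[k] for k < 0: unchanged (A[0] not included)
P[k] for k >= 0: shift by delta = -5
  P[0] = -4 + -5 = -9
  P[1] = -4 + -5 = -9
  P[2] = 10 + -5 = 5
  P[3] = 20 + -5 = 15
  P[4] = 17 + -5 = 12

Answer: [-9, -9, 5, 15, 12]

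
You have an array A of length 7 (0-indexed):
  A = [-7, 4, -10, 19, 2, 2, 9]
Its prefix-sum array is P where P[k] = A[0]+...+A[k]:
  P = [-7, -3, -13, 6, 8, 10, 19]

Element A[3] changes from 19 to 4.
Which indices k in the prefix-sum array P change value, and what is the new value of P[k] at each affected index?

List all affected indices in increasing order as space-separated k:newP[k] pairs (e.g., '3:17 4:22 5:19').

Answer: 3:-9 4:-7 5:-5 6:4

Derivation:
P[k] = A[0] + ... + A[k]
P[k] includes A[3] iff k >= 3
Affected indices: 3, 4, ..., 6; delta = -15
  P[3]: 6 + -15 = -9
  P[4]: 8 + -15 = -7
  P[5]: 10 + -15 = -5
  P[6]: 19 + -15 = 4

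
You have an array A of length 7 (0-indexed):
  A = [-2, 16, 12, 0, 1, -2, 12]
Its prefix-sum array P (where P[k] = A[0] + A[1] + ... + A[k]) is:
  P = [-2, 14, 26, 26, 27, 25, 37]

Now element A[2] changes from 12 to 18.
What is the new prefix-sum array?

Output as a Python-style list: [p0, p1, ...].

Change: A[2] 12 -> 18, delta = 6
P[k] for k < 2: unchanged (A[2] not included)
P[k] for k >= 2: shift by delta = 6
  P[0] = -2 + 0 = -2
  P[1] = 14 + 0 = 14
  P[2] = 26 + 6 = 32
  P[3] = 26 + 6 = 32
  P[4] = 27 + 6 = 33
  P[5] = 25 + 6 = 31
  P[6] = 37 + 6 = 43

Answer: [-2, 14, 32, 32, 33, 31, 43]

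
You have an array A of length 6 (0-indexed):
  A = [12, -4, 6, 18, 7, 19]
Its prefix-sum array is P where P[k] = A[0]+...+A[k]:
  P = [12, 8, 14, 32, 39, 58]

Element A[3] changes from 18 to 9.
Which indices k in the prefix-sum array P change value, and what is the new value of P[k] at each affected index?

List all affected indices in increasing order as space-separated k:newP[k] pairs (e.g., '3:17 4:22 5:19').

Answer: 3:23 4:30 5:49

Derivation:
P[k] = A[0] + ... + A[k]
P[k] includes A[3] iff k >= 3
Affected indices: 3, 4, ..., 5; delta = -9
  P[3]: 32 + -9 = 23
  P[4]: 39 + -9 = 30
  P[5]: 58 + -9 = 49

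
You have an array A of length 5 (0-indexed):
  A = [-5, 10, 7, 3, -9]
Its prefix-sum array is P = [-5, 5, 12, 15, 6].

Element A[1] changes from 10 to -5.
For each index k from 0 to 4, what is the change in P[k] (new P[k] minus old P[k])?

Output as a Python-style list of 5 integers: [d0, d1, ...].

Element change: A[1] 10 -> -5, delta = -15
For k < 1: P[k] unchanged, delta_P[k] = 0
For k >= 1: P[k] shifts by exactly -15
Delta array: [0, -15, -15, -15, -15]

Answer: [0, -15, -15, -15, -15]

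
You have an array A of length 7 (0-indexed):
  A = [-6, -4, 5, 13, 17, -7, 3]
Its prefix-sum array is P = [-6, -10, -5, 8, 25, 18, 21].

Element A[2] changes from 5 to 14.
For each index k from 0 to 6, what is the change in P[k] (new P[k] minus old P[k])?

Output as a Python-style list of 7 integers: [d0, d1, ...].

Element change: A[2] 5 -> 14, delta = 9
For k < 2: P[k] unchanged, delta_P[k] = 0
For k >= 2: P[k] shifts by exactly 9
Delta array: [0, 0, 9, 9, 9, 9, 9]

Answer: [0, 0, 9, 9, 9, 9, 9]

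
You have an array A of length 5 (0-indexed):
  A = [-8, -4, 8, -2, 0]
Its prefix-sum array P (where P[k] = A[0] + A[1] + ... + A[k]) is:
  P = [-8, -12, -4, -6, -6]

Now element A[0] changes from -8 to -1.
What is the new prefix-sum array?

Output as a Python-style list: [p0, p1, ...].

Answer: [-1, -5, 3, 1, 1]

Derivation:
Change: A[0] -8 -> -1, delta = 7
P[k] for k < 0: unchanged (A[0] not included)
P[k] for k >= 0: shift by delta = 7
  P[0] = -8 + 7 = -1
  P[1] = -12 + 7 = -5
  P[2] = -4 + 7 = 3
  P[3] = -6 + 7 = 1
  P[4] = -6 + 7 = 1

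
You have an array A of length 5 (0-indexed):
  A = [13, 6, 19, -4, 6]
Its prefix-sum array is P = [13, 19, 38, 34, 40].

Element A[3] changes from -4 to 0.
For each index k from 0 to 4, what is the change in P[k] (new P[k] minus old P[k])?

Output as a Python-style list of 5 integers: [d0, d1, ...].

Answer: [0, 0, 0, 4, 4]

Derivation:
Element change: A[3] -4 -> 0, delta = 4
For k < 3: P[k] unchanged, delta_P[k] = 0
For k >= 3: P[k] shifts by exactly 4
Delta array: [0, 0, 0, 4, 4]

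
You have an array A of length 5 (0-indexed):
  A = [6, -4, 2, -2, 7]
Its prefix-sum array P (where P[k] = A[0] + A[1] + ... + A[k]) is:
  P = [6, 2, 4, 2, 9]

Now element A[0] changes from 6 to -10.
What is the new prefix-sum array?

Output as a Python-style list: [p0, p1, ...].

Change: A[0] 6 -> -10, delta = -16
P[k] for k < 0: unchanged (A[0] not included)
P[k] for k >= 0: shift by delta = -16
  P[0] = 6 + -16 = -10
  P[1] = 2 + -16 = -14
  P[2] = 4 + -16 = -12
  P[3] = 2 + -16 = -14
  P[4] = 9 + -16 = -7

Answer: [-10, -14, -12, -14, -7]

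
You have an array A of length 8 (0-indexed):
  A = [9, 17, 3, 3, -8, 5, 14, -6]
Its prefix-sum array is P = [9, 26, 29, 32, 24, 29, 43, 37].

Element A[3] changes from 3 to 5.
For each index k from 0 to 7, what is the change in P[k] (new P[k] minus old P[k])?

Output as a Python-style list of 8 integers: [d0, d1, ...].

Answer: [0, 0, 0, 2, 2, 2, 2, 2]

Derivation:
Element change: A[3] 3 -> 5, delta = 2
For k < 3: P[k] unchanged, delta_P[k] = 0
For k >= 3: P[k] shifts by exactly 2
Delta array: [0, 0, 0, 2, 2, 2, 2, 2]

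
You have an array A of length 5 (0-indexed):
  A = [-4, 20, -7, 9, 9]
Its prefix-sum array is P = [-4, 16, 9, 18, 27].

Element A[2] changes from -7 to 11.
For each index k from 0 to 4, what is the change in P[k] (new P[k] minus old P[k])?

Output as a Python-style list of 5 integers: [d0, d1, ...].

Answer: [0, 0, 18, 18, 18]

Derivation:
Element change: A[2] -7 -> 11, delta = 18
For k < 2: P[k] unchanged, delta_P[k] = 0
For k >= 2: P[k] shifts by exactly 18
Delta array: [0, 0, 18, 18, 18]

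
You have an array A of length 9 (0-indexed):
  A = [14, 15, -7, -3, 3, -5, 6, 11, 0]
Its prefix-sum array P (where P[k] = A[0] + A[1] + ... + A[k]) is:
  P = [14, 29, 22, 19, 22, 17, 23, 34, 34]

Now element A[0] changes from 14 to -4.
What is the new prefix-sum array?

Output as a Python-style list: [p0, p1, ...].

Change: A[0] 14 -> -4, delta = -18
P[k] for k < 0: unchanged (A[0] not included)
P[k] for k >= 0: shift by delta = -18
  P[0] = 14 + -18 = -4
  P[1] = 29 + -18 = 11
  P[2] = 22 + -18 = 4
  P[3] = 19 + -18 = 1
  P[4] = 22 + -18 = 4
  P[5] = 17 + -18 = -1
  P[6] = 23 + -18 = 5
  P[7] = 34 + -18 = 16
  P[8] = 34 + -18 = 16

Answer: [-4, 11, 4, 1, 4, -1, 5, 16, 16]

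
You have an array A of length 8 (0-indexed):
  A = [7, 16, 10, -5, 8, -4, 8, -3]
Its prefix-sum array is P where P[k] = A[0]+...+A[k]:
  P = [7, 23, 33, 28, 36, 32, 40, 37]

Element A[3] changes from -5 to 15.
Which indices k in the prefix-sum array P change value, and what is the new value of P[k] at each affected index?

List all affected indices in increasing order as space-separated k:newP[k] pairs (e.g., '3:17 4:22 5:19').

Answer: 3:48 4:56 5:52 6:60 7:57

Derivation:
P[k] = A[0] + ... + A[k]
P[k] includes A[3] iff k >= 3
Affected indices: 3, 4, ..., 7; delta = 20
  P[3]: 28 + 20 = 48
  P[4]: 36 + 20 = 56
  P[5]: 32 + 20 = 52
  P[6]: 40 + 20 = 60
  P[7]: 37 + 20 = 57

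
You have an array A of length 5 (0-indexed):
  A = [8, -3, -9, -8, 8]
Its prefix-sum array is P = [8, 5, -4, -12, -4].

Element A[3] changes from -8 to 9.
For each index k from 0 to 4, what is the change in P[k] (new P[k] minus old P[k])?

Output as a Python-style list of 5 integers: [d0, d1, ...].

Answer: [0, 0, 0, 17, 17]

Derivation:
Element change: A[3] -8 -> 9, delta = 17
For k < 3: P[k] unchanged, delta_P[k] = 0
For k >= 3: P[k] shifts by exactly 17
Delta array: [0, 0, 0, 17, 17]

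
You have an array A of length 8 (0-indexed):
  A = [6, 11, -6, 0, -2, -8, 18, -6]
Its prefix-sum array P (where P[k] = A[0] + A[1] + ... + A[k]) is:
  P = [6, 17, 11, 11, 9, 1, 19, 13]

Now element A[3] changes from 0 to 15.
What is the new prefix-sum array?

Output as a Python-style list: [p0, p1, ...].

Answer: [6, 17, 11, 26, 24, 16, 34, 28]

Derivation:
Change: A[3] 0 -> 15, delta = 15
P[k] for k < 3: unchanged (A[3] not included)
P[k] for k >= 3: shift by delta = 15
  P[0] = 6 + 0 = 6
  P[1] = 17 + 0 = 17
  P[2] = 11 + 0 = 11
  P[3] = 11 + 15 = 26
  P[4] = 9 + 15 = 24
  P[5] = 1 + 15 = 16
  P[6] = 19 + 15 = 34
  P[7] = 13 + 15 = 28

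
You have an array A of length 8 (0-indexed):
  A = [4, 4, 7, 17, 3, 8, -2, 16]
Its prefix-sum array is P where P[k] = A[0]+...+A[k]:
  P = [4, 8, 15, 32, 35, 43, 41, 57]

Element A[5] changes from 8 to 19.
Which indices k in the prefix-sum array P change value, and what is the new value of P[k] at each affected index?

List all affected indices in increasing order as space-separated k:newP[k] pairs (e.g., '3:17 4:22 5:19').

P[k] = A[0] + ... + A[k]
P[k] includes A[5] iff k >= 5
Affected indices: 5, 6, ..., 7; delta = 11
  P[5]: 43 + 11 = 54
  P[6]: 41 + 11 = 52
  P[7]: 57 + 11 = 68

Answer: 5:54 6:52 7:68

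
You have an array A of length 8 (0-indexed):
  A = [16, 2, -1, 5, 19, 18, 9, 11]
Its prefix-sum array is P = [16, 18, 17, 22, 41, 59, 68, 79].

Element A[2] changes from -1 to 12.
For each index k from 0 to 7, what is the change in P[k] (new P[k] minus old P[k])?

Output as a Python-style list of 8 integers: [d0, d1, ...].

Element change: A[2] -1 -> 12, delta = 13
For k < 2: P[k] unchanged, delta_P[k] = 0
For k >= 2: P[k] shifts by exactly 13
Delta array: [0, 0, 13, 13, 13, 13, 13, 13]

Answer: [0, 0, 13, 13, 13, 13, 13, 13]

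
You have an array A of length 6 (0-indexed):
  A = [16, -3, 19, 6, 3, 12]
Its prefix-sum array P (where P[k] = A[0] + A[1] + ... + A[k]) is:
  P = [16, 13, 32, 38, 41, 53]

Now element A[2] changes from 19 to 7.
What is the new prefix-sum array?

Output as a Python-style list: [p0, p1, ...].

Answer: [16, 13, 20, 26, 29, 41]

Derivation:
Change: A[2] 19 -> 7, delta = -12
P[k] for k < 2: unchanged (A[2] not included)
P[k] for k >= 2: shift by delta = -12
  P[0] = 16 + 0 = 16
  P[1] = 13 + 0 = 13
  P[2] = 32 + -12 = 20
  P[3] = 38 + -12 = 26
  P[4] = 41 + -12 = 29
  P[5] = 53 + -12 = 41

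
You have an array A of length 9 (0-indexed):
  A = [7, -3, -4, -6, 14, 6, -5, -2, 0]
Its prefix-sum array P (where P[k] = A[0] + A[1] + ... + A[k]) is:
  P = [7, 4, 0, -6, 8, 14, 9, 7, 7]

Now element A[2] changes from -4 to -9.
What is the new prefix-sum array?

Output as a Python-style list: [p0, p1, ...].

Change: A[2] -4 -> -9, delta = -5
P[k] for k < 2: unchanged (A[2] not included)
P[k] for k >= 2: shift by delta = -5
  P[0] = 7 + 0 = 7
  P[1] = 4 + 0 = 4
  P[2] = 0 + -5 = -5
  P[3] = -6 + -5 = -11
  P[4] = 8 + -5 = 3
  P[5] = 14 + -5 = 9
  P[6] = 9 + -5 = 4
  P[7] = 7 + -5 = 2
  P[8] = 7 + -5 = 2

Answer: [7, 4, -5, -11, 3, 9, 4, 2, 2]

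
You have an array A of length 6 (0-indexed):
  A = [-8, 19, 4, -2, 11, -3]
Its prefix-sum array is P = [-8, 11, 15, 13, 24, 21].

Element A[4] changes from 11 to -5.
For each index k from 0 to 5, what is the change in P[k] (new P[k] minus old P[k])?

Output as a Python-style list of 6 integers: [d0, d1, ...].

Element change: A[4] 11 -> -5, delta = -16
For k < 4: P[k] unchanged, delta_P[k] = 0
For k >= 4: P[k] shifts by exactly -16
Delta array: [0, 0, 0, 0, -16, -16]

Answer: [0, 0, 0, 0, -16, -16]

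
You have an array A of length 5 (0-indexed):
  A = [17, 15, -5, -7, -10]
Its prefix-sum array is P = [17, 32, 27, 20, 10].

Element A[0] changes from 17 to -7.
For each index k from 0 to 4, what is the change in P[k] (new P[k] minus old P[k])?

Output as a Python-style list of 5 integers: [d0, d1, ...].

Answer: [-24, -24, -24, -24, -24]

Derivation:
Element change: A[0] 17 -> -7, delta = -24
For k < 0: P[k] unchanged, delta_P[k] = 0
For k >= 0: P[k] shifts by exactly -24
Delta array: [-24, -24, -24, -24, -24]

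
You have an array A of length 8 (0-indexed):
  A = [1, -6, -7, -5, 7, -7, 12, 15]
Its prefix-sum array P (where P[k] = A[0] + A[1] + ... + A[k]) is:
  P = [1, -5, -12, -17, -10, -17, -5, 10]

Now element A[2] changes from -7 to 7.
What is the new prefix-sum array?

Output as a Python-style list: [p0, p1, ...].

Answer: [1, -5, 2, -3, 4, -3, 9, 24]

Derivation:
Change: A[2] -7 -> 7, delta = 14
P[k] for k < 2: unchanged (A[2] not included)
P[k] for k >= 2: shift by delta = 14
  P[0] = 1 + 0 = 1
  P[1] = -5 + 0 = -5
  P[2] = -12 + 14 = 2
  P[3] = -17 + 14 = -3
  P[4] = -10 + 14 = 4
  P[5] = -17 + 14 = -3
  P[6] = -5 + 14 = 9
  P[7] = 10 + 14 = 24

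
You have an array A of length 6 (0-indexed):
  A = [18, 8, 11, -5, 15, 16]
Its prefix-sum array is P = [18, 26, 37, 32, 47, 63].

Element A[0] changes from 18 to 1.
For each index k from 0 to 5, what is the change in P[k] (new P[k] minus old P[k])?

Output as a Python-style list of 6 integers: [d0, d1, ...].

Element change: A[0] 18 -> 1, delta = -17
For k < 0: P[k] unchanged, delta_P[k] = 0
For k >= 0: P[k] shifts by exactly -17
Delta array: [-17, -17, -17, -17, -17, -17]

Answer: [-17, -17, -17, -17, -17, -17]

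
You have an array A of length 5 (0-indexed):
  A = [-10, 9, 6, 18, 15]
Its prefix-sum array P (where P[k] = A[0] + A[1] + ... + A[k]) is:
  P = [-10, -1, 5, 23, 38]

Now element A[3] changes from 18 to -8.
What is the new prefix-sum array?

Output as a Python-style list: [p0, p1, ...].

Change: A[3] 18 -> -8, delta = -26
P[k] for k < 3: unchanged (A[3] not included)
P[k] for k >= 3: shift by delta = -26
  P[0] = -10 + 0 = -10
  P[1] = -1 + 0 = -1
  P[2] = 5 + 0 = 5
  P[3] = 23 + -26 = -3
  P[4] = 38 + -26 = 12

Answer: [-10, -1, 5, -3, 12]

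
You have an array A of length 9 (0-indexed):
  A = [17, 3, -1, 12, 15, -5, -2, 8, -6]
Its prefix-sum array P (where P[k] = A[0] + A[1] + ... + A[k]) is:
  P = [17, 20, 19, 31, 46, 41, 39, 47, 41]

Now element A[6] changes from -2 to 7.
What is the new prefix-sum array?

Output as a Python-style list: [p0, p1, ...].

Change: A[6] -2 -> 7, delta = 9
P[k] for k < 6: unchanged (A[6] not included)
P[k] for k >= 6: shift by delta = 9
  P[0] = 17 + 0 = 17
  P[1] = 20 + 0 = 20
  P[2] = 19 + 0 = 19
  P[3] = 31 + 0 = 31
  P[4] = 46 + 0 = 46
  P[5] = 41 + 0 = 41
  P[6] = 39 + 9 = 48
  P[7] = 47 + 9 = 56
  P[8] = 41 + 9 = 50

Answer: [17, 20, 19, 31, 46, 41, 48, 56, 50]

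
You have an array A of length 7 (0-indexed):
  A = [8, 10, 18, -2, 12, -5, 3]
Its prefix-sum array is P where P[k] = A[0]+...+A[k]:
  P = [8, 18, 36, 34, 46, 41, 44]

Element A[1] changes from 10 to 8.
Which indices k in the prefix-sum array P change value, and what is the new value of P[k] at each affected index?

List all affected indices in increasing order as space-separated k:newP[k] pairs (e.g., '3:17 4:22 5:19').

Answer: 1:16 2:34 3:32 4:44 5:39 6:42

Derivation:
P[k] = A[0] + ... + A[k]
P[k] includes A[1] iff k >= 1
Affected indices: 1, 2, ..., 6; delta = -2
  P[1]: 18 + -2 = 16
  P[2]: 36 + -2 = 34
  P[3]: 34 + -2 = 32
  P[4]: 46 + -2 = 44
  P[5]: 41 + -2 = 39
  P[6]: 44 + -2 = 42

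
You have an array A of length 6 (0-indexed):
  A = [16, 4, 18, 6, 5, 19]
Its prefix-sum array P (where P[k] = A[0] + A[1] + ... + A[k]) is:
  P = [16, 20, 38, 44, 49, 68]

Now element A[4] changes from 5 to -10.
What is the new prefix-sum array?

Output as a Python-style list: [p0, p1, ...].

Change: A[4] 5 -> -10, delta = -15
P[k] for k < 4: unchanged (A[4] not included)
P[k] for k >= 4: shift by delta = -15
  P[0] = 16 + 0 = 16
  P[1] = 20 + 0 = 20
  P[2] = 38 + 0 = 38
  P[3] = 44 + 0 = 44
  P[4] = 49 + -15 = 34
  P[5] = 68 + -15 = 53

Answer: [16, 20, 38, 44, 34, 53]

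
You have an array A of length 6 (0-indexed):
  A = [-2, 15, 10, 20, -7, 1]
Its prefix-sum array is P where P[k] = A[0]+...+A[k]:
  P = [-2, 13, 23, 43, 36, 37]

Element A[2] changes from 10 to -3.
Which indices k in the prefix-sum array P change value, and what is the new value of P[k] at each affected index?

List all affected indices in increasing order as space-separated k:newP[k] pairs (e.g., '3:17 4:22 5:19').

P[k] = A[0] + ... + A[k]
P[k] includes A[2] iff k >= 2
Affected indices: 2, 3, ..., 5; delta = -13
  P[2]: 23 + -13 = 10
  P[3]: 43 + -13 = 30
  P[4]: 36 + -13 = 23
  P[5]: 37 + -13 = 24

Answer: 2:10 3:30 4:23 5:24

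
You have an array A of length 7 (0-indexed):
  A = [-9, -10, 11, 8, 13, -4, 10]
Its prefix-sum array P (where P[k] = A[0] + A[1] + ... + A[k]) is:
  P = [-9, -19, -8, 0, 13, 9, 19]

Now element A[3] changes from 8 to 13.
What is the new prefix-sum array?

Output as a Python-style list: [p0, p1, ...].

Change: A[3] 8 -> 13, delta = 5
P[k] for k < 3: unchanged (A[3] not included)
P[k] for k >= 3: shift by delta = 5
  P[0] = -9 + 0 = -9
  P[1] = -19 + 0 = -19
  P[2] = -8 + 0 = -8
  P[3] = 0 + 5 = 5
  P[4] = 13 + 5 = 18
  P[5] = 9 + 5 = 14
  P[6] = 19 + 5 = 24

Answer: [-9, -19, -8, 5, 18, 14, 24]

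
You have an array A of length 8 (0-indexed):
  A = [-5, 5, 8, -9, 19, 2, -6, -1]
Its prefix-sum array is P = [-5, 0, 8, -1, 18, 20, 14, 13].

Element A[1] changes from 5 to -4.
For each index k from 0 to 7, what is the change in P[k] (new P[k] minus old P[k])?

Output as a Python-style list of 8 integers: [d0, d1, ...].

Element change: A[1] 5 -> -4, delta = -9
For k < 1: P[k] unchanged, delta_P[k] = 0
For k >= 1: P[k] shifts by exactly -9
Delta array: [0, -9, -9, -9, -9, -9, -9, -9]

Answer: [0, -9, -9, -9, -9, -9, -9, -9]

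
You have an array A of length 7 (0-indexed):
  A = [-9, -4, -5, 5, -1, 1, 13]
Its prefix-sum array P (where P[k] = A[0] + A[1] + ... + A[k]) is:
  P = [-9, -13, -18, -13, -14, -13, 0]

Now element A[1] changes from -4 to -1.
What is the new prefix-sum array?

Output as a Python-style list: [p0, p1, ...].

Change: A[1] -4 -> -1, delta = 3
P[k] for k < 1: unchanged (A[1] not included)
P[k] for k >= 1: shift by delta = 3
  P[0] = -9 + 0 = -9
  P[1] = -13 + 3 = -10
  P[2] = -18 + 3 = -15
  P[3] = -13 + 3 = -10
  P[4] = -14 + 3 = -11
  P[5] = -13 + 3 = -10
  P[6] = 0 + 3 = 3

Answer: [-9, -10, -15, -10, -11, -10, 3]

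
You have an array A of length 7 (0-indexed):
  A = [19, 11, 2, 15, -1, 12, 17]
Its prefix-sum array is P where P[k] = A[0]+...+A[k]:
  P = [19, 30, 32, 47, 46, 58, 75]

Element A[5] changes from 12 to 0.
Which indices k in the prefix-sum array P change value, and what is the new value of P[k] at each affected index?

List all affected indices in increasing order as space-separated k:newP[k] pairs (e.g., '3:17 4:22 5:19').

Answer: 5:46 6:63

Derivation:
P[k] = A[0] + ... + A[k]
P[k] includes A[5] iff k >= 5
Affected indices: 5, 6, ..., 6; delta = -12
  P[5]: 58 + -12 = 46
  P[6]: 75 + -12 = 63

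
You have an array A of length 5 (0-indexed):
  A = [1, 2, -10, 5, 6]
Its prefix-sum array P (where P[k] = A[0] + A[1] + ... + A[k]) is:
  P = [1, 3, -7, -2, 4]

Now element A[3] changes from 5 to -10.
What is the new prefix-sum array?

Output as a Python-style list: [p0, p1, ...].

Answer: [1, 3, -7, -17, -11]

Derivation:
Change: A[3] 5 -> -10, delta = -15
P[k] for k < 3: unchanged (A[3] not included)
P[k] for k >= 3: shift by delta = -15
  P[0] = 1 + 0 = 1
  P[1] = 3 + 0 = 3
  P[2] = -7 + 0 = -7
  P[3] = -2 + -15 = -17
  P[4] = 4 + -15 = -11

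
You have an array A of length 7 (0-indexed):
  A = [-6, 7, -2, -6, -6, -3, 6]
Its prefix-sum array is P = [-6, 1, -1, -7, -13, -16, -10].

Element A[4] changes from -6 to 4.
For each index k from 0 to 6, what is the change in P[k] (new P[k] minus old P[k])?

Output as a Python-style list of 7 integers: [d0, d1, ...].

Element change: A[4] -6 -> 4, delta = 10
For k < 4: P[k] unchanged, delta_P[k] = 0
For k >= 4: P[k] shifts by exactly 10
Delta array: [0, 0, 0, 0, 10, 10, 10]

Answer: [0, 0, 0, 0, 10, 10, 10]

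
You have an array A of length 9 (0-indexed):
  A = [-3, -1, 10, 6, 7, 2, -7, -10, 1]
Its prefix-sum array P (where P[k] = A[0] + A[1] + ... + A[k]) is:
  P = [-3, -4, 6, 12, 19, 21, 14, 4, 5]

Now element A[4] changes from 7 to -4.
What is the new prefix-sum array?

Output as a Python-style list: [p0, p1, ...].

Answer: [-3, -4, 6, 12, 8, 10, 3, -7, -6]

Derivation:
Change: A[4] 7 -> -4, delta = -11
P[k] for k < 4: unchanged (A[4] not included)
P[k] for k >= 4: shift by delta = -11
  P[0] = -3 + 0 = -3
  P[1] = -4 + 0 = -4
  P[2] = 6 + 0 = 6
  P[3] = 12 + 0 = 12
  P[4] = 19 + -11 = 8
  P[5] = 21 + -11 = 10
  P[6] = 14 + -11 = 3
  P[7] = 4 + -11 = -7
  P[8] = 5 + -11 = -6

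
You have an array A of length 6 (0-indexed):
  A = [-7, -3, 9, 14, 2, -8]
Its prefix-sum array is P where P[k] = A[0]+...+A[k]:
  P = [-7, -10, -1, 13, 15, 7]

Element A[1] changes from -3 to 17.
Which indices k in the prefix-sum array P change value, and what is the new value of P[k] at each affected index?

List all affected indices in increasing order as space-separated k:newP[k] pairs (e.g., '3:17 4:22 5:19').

P[k] = A[0] + ... + A[k]
P[k] includes A[1] iff k >= 1
Affected indices: 1, 2, ..., 5; delta = 20
  P[1]: -10 + 20 = 10
  P[2]: -1 + 20 = 19
  P[3]: 13 + 20 = 33
  P[4]: 15 + 20 = 35
  P[5]: 7 + 20 = 27

Answer: 1:10 2:19 3:33 4:35 5:27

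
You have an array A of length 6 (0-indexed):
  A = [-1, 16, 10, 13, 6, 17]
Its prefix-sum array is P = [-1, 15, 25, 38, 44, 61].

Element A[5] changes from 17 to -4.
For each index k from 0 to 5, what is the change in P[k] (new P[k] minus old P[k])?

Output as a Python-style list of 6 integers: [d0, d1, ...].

Answer: [0, 0, 0, 0, 0, -21]

Derivation:
Element change: A[5] 17 -> -4, delta = -21
For k < 5: P[k] unchanged, delta_P[k] = 0
For k >= 5: P[k] shifts by exactly -21
Delta array: [0, 0, 0, 0, 0, -21]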